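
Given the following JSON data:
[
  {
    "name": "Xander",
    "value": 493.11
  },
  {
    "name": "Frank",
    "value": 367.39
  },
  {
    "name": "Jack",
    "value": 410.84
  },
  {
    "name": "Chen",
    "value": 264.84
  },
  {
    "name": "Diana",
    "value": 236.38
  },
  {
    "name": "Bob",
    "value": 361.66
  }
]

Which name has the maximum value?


Comparing values:
  Xander: 493.11
  Frank: 367.39
  Jack: 410.84
  Chen: 264.84
  Diana: 236.38
  Bob: 361.66
Maximum: Xander (493.11)

ANSWER: Xander


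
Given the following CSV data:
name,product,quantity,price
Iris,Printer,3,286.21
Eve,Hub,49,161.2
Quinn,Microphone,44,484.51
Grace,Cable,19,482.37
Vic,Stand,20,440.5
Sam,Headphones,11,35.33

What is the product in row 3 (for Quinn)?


Row 3: Quinn
Column 'product' = Microphone

ANSWER: Microphone


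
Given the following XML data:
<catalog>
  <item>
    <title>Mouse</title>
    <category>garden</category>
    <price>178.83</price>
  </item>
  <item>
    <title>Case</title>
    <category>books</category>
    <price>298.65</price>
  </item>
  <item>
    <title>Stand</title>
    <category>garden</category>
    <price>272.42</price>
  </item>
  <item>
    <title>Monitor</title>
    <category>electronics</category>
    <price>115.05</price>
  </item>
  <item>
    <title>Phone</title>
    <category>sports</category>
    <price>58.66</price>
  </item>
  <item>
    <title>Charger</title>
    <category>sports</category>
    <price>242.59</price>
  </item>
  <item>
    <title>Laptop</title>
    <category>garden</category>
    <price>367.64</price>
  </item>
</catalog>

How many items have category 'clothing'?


Scanning <item> elements for <category>clothing</category>:
Count: 0

ANSWER: 0


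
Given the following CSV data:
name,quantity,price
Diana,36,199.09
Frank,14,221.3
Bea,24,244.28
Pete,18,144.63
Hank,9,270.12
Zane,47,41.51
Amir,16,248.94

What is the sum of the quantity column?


Values in 'quantity' column:
  Row 1: 36
  Row 2: 14
  Row 3: 24
  Row 4: 18
  Row 5: 9
  Row 6: 47
  Row 7: 16
Sum = 36 + 14 + 24 + 18 + 9 + 47 + 16 = 164

ANSWER: 164


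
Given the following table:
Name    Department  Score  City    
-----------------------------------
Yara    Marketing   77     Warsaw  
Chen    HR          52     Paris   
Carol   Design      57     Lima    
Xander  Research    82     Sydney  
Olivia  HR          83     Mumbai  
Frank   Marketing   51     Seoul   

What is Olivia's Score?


Row 5: Olivia
Score = 83

ANSWER: 83


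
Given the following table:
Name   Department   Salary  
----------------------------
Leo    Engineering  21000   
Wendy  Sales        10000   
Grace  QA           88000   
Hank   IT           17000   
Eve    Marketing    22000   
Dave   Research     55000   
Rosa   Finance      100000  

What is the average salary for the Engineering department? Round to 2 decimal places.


Engineering department members:
  Leo: 21000
Sum = 21000
Count = 1
Average = 21000 / 1 = 21000.00

ANSWER: 21000.00


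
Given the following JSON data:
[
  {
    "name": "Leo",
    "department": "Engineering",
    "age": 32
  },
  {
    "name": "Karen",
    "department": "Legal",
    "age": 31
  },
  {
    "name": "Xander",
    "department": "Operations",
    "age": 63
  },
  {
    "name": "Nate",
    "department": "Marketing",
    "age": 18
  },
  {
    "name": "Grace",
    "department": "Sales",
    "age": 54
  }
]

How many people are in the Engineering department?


Scanning records for department = Engineering
  Record 0: Leo
Count: 1

ANSWER: 1


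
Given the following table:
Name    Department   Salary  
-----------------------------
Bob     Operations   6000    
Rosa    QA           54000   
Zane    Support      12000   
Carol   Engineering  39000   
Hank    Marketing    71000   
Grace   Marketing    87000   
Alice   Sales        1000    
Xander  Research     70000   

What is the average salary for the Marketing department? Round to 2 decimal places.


Marketing department members:
  Hank: 71000
  Grace: 87000
Sum = 158000
Count = 2
Average = 158000 / 2 = 79000.00

ANSWER: 79000.00


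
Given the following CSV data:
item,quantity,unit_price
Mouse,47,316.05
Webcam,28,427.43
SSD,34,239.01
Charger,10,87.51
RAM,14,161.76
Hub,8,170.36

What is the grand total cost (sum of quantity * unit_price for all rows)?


Computing row totals:
  Mouse: 47 * 316.05 = 14854.35
  Webcam: 28 * 427.43 = 11968.04
  SSD: 34 * 239.01 = 8126.34
  Charger: 10 * 87.51 = 875.1
  RAM: 14 * 161.76 = 2264.64
  Hub: 8 * 170.36 = 1362.88
Grand total = 14854.35 + 11968.04 + 8126.34 + 875.1 + 2264.64 + 1362.88 = 39451.35

ANSWER: 39451.35


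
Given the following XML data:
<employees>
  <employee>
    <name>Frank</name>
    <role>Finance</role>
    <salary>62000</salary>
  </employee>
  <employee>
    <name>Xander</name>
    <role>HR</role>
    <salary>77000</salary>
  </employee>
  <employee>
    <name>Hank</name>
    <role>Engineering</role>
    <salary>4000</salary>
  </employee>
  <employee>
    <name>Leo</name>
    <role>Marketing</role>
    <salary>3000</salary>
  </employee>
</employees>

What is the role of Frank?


Searching for <employee> with <name>Frank</name>
Found at position 1
<role>Finance</role>

ANSWER: Finance


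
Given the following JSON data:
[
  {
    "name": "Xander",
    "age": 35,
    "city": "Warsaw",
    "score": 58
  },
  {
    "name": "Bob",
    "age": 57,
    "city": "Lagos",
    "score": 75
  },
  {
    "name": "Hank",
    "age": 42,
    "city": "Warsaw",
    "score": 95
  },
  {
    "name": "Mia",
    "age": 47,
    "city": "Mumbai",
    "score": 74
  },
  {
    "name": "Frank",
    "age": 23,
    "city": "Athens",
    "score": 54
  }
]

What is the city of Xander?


Looking up record where name = Xander
Record index: 0
Field 'city' = Warsaw

ANSWER: Warsaw


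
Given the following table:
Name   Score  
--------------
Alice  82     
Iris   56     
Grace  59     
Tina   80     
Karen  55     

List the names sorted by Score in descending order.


Sorting by Score (descending):
  Alice: 82
  Tina: 80
  Grace: 59
  Iris: 56
  Karen: 55


ANSWER: Alice, Tina, Grace, Iris, Karen


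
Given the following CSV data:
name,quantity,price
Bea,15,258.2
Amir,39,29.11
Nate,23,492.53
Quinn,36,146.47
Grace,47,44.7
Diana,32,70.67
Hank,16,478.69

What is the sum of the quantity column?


Values in 'quantity' column:
  Row 1: 15
  Row 2: 39
  Row 3: 23
  Row 4: 36
  Row 5: 47
  Row 6: 32
  Row 7: 16
Sum = 15 + 39 + 23 + 36 + 47 + 32 + 16 = 208

ANSWER: 208


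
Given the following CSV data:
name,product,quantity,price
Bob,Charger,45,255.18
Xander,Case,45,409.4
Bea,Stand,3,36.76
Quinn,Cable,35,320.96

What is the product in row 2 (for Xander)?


Row 2: Xander
Column 'product' = Case

ANSWER: Case


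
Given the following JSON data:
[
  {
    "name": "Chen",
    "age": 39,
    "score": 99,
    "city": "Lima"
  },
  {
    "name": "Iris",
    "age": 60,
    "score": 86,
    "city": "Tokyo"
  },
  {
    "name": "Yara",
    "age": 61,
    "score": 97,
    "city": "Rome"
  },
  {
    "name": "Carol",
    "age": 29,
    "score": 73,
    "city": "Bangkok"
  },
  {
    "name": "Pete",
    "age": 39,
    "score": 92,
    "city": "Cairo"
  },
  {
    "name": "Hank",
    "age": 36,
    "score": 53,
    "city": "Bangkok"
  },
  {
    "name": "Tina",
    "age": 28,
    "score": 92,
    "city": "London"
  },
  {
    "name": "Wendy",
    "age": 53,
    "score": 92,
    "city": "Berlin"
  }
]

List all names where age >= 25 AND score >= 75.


Checking both conditions:
  Chen (age=39, score=99) -> YES
  Iris (age=60, score=86) -> YES
  Yara (age=61, score=97) -> YES
  Carol (age=29, score=73) -> no
  Pete (age=39, score=92) -> YES
  Hank (age=36, score=53) -> no
  Tina (age=28, score=92) -> YES
  Wendy (age=53, score=92) -> YES


ANSWER: Chen, Iris, Yara, Pete, Tina, Wendy


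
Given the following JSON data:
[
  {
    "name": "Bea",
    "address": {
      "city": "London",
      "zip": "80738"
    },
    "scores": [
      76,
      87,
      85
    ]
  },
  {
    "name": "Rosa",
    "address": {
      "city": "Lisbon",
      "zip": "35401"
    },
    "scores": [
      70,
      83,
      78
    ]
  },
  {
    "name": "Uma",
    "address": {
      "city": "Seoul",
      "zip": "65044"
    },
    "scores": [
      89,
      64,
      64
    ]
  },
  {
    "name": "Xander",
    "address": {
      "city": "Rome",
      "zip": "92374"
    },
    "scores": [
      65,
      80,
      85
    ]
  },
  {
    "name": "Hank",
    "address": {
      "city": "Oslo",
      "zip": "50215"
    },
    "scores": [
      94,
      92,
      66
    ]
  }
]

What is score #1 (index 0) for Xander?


Path: records[3].scores[0]
Value: 65

ANSWER: 65


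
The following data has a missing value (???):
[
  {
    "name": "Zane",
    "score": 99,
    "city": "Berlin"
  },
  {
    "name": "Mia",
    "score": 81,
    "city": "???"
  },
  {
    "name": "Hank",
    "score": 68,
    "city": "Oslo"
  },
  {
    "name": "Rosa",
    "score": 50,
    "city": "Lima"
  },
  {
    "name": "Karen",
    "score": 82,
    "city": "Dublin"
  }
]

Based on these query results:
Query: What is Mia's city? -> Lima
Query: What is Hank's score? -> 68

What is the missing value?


The missing value is Mia's city
From query: Mia's city = Lima

ANSWER: Lima


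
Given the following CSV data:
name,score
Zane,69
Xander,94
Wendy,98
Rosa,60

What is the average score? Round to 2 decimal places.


Scores: 69, 94, 98, 60
Sum = 321
Count = 4
Average = 321 / 4 = 80.25

ANSWER: 80.25


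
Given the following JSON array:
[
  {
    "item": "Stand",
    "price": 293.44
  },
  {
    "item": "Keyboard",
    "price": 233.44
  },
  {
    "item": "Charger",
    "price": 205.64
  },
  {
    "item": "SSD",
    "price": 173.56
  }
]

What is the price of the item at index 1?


Array index 1 -> Keyboard
price = 233.44

ANSWER: 233.44


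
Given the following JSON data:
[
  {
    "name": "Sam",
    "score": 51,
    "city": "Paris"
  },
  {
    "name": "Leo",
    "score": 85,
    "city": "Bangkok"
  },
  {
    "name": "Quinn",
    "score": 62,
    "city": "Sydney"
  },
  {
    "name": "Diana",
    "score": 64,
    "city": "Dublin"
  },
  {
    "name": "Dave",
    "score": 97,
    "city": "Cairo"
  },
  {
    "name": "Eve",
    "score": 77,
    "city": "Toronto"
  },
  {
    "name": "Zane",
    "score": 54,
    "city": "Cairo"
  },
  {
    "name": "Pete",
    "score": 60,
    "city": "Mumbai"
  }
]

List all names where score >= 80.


Filtering records where score >= 80:
  Sam (score=51) -> no
  Leo (score=85) -> YES
  Quinn (score=62) -> no
  Diana (score=64) -> no
  Dave (score=97) -> YES
  Eve (score=77) -> no
  Zane (score=54) -> no
  Pete (score=60) -> no


ANSWER: Leo, Dave


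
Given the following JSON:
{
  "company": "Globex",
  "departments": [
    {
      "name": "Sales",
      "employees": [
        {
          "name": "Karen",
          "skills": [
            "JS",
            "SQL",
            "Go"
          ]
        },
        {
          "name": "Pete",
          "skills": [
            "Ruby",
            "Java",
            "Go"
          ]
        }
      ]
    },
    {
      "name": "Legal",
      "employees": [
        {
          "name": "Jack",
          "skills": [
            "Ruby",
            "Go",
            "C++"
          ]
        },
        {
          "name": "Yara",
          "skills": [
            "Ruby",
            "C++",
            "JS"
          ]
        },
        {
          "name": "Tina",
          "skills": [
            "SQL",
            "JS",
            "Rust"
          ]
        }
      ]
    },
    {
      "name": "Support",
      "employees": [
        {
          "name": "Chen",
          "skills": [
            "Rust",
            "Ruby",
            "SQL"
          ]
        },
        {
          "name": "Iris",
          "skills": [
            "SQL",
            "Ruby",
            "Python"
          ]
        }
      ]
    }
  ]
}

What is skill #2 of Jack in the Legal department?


Path: departments[1].employees[0].skills[1]
Value: Go

ANSWER: Go


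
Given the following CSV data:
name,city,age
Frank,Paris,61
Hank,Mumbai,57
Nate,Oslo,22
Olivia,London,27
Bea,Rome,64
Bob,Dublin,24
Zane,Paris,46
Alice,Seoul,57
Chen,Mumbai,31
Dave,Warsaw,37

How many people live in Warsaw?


Scanning city column for 'Warsaw':
  Row 10: Dave -> MATCH
Total matches: 1

ANSWER: 1


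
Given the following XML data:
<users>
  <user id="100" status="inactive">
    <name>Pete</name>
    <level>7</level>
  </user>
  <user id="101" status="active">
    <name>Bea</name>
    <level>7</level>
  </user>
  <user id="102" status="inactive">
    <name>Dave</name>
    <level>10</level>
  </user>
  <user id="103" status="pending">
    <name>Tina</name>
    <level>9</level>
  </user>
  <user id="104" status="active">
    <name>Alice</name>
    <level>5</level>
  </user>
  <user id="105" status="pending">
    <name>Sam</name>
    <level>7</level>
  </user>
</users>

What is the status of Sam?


Finding user with name = Sam
user id="105" status="pending"

ANSWER: pending


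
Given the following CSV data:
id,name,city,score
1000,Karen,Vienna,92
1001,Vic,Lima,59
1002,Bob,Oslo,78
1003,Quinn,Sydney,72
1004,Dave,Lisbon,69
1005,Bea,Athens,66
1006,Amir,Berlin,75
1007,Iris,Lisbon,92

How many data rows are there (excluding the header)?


Counting rows (excluding header):
Header: id,name,city,score
Data rows: 8

ANSWER: 8


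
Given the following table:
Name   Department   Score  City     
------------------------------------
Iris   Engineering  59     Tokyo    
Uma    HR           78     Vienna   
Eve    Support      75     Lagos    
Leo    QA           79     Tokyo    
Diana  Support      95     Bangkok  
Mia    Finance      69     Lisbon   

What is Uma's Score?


Row 2: Uma
Score = 78

ANSWER: 78


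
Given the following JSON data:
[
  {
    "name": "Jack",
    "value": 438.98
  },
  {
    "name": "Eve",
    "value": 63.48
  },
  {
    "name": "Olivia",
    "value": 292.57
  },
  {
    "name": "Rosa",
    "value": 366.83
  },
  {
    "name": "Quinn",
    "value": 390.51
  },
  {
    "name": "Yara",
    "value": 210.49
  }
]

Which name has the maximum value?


Comparing values:
  Jack: 438.98
  Eve: 63.48
  Olivia: 292.57
  Rosa: 366.83
  Quinn: 390.51
  Yara: 210.49
Maximum: Jack (438.98)

ANSWER: Jack


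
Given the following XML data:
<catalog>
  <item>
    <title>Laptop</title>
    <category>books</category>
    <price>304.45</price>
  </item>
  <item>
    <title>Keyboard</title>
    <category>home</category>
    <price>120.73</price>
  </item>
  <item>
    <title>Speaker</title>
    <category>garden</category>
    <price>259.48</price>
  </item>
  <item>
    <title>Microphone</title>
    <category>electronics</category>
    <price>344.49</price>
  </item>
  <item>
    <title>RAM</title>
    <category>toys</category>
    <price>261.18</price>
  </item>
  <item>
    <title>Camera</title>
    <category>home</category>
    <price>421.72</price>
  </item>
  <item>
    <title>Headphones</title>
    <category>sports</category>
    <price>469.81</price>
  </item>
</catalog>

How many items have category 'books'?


Scanning <item> elements for <category>books</category>:
  Item 1: Laptop -> MATCH
Count: 1

ANSWER: 1


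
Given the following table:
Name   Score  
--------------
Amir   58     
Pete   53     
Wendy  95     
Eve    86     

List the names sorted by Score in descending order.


Sorting by Score (descending):
  Wendy: 95
  Eve: 86
  Amir: 58
  Pete: 53


ANSWER: Wendy, Eve, Amir, Pete


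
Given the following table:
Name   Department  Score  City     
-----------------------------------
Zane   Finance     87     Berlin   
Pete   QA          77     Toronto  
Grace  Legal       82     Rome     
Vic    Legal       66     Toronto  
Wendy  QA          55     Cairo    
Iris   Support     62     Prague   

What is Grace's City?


Row 3: Grace
City = Rome

ANSWER: Rome


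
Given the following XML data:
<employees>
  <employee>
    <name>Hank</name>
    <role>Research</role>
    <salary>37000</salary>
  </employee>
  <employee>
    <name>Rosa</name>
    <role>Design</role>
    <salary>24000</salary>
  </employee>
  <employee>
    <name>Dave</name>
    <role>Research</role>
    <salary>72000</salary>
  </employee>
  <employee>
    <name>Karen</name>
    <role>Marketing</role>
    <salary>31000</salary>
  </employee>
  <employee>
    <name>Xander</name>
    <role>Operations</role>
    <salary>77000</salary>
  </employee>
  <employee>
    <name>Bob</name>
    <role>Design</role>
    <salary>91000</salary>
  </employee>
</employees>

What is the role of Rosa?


Searching for <employee> with <name>Rosa</name>
Found at position 2
<role>Design</role>

ANSWER: Design


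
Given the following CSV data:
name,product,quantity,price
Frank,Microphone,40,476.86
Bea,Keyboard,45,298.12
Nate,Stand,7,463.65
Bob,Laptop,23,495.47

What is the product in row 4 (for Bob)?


Row 4: Bob
Column 'product' = Laptop

ANSWER: Laptop


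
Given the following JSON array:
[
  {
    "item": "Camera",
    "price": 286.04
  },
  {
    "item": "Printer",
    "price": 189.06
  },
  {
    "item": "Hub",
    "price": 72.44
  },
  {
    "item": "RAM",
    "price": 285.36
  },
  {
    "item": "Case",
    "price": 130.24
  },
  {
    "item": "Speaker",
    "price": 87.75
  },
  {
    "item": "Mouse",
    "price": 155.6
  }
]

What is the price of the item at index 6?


Array index 6 -> Mouse
price = 155.6

ANSWER: 155.6


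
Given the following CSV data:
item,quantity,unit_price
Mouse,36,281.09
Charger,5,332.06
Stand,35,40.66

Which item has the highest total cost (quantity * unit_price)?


Computing row totals:
  Mouse: 10119.24
  Charger: 1660.3
  Stand: 1423.1
Maximum: Mouse (10119.24)

ANSWER: Mouse


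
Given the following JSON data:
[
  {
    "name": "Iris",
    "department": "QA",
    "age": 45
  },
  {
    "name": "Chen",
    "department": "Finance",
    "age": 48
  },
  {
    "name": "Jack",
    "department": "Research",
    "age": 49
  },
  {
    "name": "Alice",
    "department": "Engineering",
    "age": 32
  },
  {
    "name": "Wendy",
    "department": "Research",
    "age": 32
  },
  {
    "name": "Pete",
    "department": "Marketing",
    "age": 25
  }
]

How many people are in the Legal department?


Scanning records for department = Legal
  No matches found
Count: 0

ANSWER: 0


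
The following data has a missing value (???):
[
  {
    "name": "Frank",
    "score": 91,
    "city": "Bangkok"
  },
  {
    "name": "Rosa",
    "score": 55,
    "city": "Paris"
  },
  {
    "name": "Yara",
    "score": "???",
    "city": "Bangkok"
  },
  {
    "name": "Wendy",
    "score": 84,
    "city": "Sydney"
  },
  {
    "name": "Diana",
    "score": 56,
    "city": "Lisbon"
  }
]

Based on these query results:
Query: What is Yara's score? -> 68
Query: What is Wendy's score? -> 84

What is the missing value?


The missing value is Yara's score
From query: Yara's score = 68

ANSWER: 68


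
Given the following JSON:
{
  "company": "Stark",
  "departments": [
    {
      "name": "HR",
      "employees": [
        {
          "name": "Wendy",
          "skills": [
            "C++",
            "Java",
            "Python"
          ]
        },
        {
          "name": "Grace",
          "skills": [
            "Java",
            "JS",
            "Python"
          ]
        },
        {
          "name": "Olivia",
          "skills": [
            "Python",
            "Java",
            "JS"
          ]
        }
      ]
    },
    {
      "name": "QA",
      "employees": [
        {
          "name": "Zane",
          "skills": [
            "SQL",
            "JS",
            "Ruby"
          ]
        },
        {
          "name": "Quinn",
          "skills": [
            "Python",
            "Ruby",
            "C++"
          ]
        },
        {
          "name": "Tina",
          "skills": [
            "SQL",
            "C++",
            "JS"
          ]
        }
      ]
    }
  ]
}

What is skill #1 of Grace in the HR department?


Path: departments[0].employees[1].skills[0]
Value: Java

ANSWER: Java


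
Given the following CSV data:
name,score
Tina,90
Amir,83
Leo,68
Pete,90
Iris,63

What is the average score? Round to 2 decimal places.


Scores: 90, 83, 68, 90, 63
Sum = 394
Count = 5
Average = 394 / 5 = 78.80

ANSWER: 78.80


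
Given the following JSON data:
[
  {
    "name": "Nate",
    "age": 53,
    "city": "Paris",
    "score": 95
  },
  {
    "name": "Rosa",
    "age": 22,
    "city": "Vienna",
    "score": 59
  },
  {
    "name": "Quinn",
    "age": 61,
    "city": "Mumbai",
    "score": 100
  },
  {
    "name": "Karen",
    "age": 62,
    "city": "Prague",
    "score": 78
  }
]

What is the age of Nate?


Looking up record where name = Nate
Record index: 0
Field 'age' = 53

ANSWER: 53


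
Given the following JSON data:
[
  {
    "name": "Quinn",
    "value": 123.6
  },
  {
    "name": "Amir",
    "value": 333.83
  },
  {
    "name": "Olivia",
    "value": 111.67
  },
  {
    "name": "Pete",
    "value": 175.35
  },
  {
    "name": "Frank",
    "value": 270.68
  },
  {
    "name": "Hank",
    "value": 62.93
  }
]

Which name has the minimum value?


Comparing values:
  Quinn: 123.6
  Amir: 333.83
  Olivia: 111.67
  Pete: 175.35
  Frank: 270.68
  Hank: 62.93
Minimum: Hank (62.93)

ANSWER: Hank


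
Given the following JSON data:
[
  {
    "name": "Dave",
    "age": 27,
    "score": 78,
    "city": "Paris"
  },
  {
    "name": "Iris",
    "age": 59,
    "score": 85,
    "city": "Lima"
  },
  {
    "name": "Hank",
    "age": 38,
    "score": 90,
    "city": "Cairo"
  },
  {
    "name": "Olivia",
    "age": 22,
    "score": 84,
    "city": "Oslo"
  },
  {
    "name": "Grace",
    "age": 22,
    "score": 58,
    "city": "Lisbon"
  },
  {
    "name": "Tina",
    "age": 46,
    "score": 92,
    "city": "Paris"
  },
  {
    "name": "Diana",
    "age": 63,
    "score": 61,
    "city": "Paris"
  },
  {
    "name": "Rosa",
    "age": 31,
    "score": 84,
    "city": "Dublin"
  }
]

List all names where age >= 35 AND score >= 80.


Checking both conditions:
  Dave (age=27, score=78) -> no
  Iris (age=59, score=85) -> YES
  Hank (age=38, score=90) -> YES
  Olivia (age=22, score=84) -> no
  Grace (age=22, score=58) -> no
  Tina (age=46, score=92) -> YES
  Diana (age=63, score=61) -> no
  Rosa (age=31, score=84) -> no


ANSWER: Iris, Hank, Tina


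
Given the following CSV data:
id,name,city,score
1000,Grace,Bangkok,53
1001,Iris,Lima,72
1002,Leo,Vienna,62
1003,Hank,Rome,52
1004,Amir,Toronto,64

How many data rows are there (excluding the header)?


Counting rows (excluding header):
Header: id,name,city,score
Data rows: 5

ANSWER: 5


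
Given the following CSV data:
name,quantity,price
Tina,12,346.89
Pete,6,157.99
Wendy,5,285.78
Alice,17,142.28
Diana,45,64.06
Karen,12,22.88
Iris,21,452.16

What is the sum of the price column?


Values in 'price' column:
  Row 1: 346.89
  Row 2: 157.99
  Row 3: 285.78
  Row 4: 142.28
  Row 5: 64.06
  Row 6: 22.88
  Row 7: 452.16
Sum = 346.89 + 157.99 + 285.78 + 142.28 + 64.06 + 22.88 + 452.16 = 1472.04

ANSWER: 1472.04


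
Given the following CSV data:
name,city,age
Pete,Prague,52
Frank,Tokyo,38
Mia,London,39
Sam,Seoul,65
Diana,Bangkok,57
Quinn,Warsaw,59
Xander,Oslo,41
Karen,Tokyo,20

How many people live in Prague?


Scanning city column for 'Prague':
  Row 1: Pete -> MATCH
Total matches: 1

ANSWER: 1


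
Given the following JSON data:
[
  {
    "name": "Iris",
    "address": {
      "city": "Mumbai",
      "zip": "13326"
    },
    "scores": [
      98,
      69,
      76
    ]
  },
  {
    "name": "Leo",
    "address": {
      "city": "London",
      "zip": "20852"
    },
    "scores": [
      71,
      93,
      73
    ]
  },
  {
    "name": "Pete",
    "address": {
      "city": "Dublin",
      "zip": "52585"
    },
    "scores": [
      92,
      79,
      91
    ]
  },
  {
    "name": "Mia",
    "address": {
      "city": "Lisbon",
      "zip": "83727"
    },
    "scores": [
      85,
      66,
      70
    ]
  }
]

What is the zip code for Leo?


Path: records[1].address.zip
Value: 20852

ANSWER: 20852


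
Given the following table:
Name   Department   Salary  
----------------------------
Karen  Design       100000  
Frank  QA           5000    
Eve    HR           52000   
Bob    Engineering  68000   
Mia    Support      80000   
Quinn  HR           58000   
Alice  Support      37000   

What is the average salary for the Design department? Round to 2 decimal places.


Design department members:
  Karen: 100000
Sum = 100000
Count = 1
Average = 100000 / 1 = 100000.00

ANSWER: 100000.00


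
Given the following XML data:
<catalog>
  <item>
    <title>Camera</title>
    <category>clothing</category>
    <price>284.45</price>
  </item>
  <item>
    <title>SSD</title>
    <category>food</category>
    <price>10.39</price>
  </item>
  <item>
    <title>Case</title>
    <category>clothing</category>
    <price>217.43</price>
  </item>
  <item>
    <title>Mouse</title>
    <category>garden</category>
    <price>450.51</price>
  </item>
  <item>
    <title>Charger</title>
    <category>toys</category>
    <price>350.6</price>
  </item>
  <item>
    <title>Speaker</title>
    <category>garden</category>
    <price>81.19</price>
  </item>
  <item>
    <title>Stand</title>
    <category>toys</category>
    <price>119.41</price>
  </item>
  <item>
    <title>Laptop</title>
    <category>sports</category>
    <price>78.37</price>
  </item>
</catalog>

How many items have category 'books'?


Scanning <item> elements for <category>books</category>:
Count: 0

ANSWER: 0


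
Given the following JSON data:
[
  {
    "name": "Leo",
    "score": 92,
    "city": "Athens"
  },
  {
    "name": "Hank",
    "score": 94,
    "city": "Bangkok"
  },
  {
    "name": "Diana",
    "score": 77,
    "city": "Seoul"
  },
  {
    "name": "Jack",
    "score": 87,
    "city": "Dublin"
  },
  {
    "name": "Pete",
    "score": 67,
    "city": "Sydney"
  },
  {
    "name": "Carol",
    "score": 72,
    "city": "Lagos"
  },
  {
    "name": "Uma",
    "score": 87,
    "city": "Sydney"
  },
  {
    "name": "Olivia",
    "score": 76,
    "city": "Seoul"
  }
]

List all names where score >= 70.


Filtering records where score >= 70:
  Leo (score=92) -> YES
  Hank (score=94) -> YES
  Diana (score=77) -> YES
  Jack (score=87) -> YES
  Pete (score=67) -> no
  Carol (score=72) -> YES
  Uma (score=87) -> YES
  Olivia (score=76) -> YES


ANSWER: Leo, Hank, Diana, Jack, Carol, Uma, Olivia


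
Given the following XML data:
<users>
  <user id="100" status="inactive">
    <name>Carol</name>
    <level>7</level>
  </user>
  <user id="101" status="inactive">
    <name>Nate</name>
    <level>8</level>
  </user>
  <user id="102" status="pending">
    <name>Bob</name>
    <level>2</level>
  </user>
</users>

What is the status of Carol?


Finding user with name = Carol
user id="100" status="inactive"

ANSWER: inactive


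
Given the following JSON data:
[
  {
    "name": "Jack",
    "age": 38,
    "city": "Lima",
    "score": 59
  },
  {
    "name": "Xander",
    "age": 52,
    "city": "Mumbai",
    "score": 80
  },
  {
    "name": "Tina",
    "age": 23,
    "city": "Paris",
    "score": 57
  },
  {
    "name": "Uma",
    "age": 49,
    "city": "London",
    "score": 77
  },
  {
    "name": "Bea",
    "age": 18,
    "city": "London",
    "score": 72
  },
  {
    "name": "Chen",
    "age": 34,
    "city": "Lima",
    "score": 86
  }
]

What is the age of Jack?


Looking up record where name = Jack
Record index: 0
Field 'age' = 38

ANSWER: 38


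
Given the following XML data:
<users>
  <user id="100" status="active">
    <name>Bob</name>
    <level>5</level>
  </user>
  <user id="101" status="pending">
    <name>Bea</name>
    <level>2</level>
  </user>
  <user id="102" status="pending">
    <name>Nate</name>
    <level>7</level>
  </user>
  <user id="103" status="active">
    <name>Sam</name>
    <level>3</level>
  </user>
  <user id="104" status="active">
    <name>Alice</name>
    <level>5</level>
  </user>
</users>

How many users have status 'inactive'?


Counting users with status='inactive':
Count: 0

ANSWER: 0


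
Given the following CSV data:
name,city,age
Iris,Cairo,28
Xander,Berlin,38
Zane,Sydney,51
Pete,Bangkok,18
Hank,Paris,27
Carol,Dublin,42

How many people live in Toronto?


Scanning city column for 'Toronto':
Total matches: 0

ANSWER: 0


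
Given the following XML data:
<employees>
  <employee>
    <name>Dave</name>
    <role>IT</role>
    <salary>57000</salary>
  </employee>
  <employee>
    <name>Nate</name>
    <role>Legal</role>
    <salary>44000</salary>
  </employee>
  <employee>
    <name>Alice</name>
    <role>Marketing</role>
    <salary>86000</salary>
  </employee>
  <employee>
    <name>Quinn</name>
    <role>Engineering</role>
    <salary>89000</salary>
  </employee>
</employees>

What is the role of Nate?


Searching for <employee> with <name>Nate</name>
Found at position 2
<role>Legal</role>

ANSWER: Legal


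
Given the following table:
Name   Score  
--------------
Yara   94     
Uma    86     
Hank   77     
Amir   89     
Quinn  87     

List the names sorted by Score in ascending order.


Sorting by Score (ascending):
  Hank: 77
  Uma: 86
  Quinn: 87
  Amir: 89
  Yara: 94


ANSWER: Hank, Uma, Quinn, Amir, Yara


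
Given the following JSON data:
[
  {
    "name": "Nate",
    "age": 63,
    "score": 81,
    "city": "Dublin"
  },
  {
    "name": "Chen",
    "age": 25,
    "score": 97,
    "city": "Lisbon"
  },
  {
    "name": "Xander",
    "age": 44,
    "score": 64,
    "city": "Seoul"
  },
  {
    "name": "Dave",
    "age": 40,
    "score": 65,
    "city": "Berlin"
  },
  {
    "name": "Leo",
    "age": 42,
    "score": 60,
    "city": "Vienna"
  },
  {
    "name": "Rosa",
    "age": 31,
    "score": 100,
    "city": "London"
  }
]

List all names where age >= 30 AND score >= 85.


Checking both conditions:
  Nate (age=63, score=81) -> no
  Chen (age=25, score=97) -> no
  Xander (age=44, score=64) -> no
  Dave (age=40, score=65) -> no
  Leo (age=42, score=60) -> no
  Rosa (age=31, score=100) -> YES


ANSWER: Rosa


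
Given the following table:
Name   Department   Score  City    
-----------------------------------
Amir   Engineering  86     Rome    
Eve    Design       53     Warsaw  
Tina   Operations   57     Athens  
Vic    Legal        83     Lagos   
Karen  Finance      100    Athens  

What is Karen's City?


Row 5: Karen
City = Athens

ANSWER: Athens


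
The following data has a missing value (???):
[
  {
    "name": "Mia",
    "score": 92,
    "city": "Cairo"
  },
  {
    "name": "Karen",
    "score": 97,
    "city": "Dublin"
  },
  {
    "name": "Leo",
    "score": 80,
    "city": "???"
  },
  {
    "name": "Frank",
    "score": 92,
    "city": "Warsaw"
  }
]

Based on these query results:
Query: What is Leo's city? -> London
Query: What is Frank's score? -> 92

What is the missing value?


The missing value is Leo's city
From query: Leo's city = London

ANSWER: London


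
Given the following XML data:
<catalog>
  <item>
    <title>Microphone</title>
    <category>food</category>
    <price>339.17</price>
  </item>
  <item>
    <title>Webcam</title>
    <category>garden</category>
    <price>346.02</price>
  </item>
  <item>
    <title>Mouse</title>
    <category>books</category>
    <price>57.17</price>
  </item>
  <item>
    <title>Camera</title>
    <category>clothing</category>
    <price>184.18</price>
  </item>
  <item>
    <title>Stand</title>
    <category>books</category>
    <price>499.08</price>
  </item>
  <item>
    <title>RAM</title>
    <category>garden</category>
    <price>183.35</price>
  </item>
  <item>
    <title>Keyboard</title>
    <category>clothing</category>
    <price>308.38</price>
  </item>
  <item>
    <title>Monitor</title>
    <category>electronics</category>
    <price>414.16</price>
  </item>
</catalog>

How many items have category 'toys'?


Scanning <item> elements for <category>toys</category>:
Count: 0

ANSWER: 0


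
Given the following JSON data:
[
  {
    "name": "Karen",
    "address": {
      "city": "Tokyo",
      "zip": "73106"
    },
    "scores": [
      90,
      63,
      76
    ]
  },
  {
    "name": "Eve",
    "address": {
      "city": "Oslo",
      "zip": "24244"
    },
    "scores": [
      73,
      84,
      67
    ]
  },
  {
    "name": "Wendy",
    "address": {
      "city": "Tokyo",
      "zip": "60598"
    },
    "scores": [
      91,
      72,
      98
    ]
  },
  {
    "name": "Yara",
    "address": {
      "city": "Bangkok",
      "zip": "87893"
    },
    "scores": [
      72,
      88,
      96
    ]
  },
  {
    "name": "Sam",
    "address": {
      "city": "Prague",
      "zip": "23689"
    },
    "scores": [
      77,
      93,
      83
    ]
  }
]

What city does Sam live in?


Path: records[4].address.city
Value: Prague

ANSWER: Prague


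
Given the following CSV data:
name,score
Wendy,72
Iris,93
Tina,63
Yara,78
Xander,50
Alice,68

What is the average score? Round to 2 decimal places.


Scores: 72, 93, 63, 78, 50, 68
Sum = 424
Count = 6
Average = 424 / 6 = 70.67

ANSWER: 70.67


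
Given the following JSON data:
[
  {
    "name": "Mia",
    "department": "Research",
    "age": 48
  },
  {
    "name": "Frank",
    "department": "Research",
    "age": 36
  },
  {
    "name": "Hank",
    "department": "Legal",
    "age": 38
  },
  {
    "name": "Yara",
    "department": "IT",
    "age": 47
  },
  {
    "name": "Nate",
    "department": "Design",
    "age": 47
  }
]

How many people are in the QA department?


Scanning records for department = QA
  No matches found
Count: 0

ANSWER: 0


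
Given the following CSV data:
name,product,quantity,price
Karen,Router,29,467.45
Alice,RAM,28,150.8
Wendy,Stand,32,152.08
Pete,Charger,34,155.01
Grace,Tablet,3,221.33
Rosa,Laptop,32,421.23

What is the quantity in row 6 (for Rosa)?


Row 6: Rosa
Column 'quantity' = 32

ANSWER: 32


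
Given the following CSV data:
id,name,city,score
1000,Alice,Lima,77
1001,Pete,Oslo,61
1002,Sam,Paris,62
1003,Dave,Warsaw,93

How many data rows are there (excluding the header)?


Counting rows (excluding header):
Header: id,name,city,score
Data rows: 4

ANSWER: 4


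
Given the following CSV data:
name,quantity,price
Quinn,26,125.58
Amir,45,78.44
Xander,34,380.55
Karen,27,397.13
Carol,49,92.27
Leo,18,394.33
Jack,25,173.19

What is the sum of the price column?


Values in 'price' column:
  Row 1: 125.58
  Row 2: 78.44
  Row 3: 380.55
  Row 4: 397.13
  Row 5: 92.27
  Row 6: 394.33
  Row 7: 173.19
Sum = 125.58 + 78.44 + 380.55 + 397.13 + 92.27 + 394.33 + 173.19 = 1641.49

ANSWER: 1641.49


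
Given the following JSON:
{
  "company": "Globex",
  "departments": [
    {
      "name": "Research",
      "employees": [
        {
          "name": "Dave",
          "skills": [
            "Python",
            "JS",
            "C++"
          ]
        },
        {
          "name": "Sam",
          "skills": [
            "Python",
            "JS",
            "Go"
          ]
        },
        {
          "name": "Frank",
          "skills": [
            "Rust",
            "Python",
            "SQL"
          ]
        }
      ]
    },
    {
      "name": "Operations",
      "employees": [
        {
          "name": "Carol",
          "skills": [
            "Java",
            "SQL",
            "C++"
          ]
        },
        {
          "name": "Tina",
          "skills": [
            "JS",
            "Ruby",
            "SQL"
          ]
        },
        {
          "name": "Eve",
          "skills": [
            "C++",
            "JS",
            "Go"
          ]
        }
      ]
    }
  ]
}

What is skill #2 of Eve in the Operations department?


Path: departments[1].employees[2].skills[1]
Value: JS

ANSWER: JS


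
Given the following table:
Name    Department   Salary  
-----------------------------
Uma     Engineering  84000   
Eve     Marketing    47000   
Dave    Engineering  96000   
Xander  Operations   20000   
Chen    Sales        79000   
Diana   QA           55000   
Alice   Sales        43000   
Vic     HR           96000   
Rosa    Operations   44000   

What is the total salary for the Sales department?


Sales department members:
  Chen: 79000
  Alice: 43000
Total = 79000 + 43000 = 122000

ANSWER: 122000


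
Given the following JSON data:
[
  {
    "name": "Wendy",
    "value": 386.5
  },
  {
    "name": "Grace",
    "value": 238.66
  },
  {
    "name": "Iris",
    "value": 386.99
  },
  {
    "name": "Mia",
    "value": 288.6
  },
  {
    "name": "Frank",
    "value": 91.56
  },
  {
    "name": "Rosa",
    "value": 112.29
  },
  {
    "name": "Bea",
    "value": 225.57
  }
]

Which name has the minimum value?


Comparing values:
  Wendy: 386.5
  Grace: 238.66
  Iris: 386.99
  Mia: 288.6
  Frank: 91.56
  Rosa: 112.29
  Bea: 225.57
Minimum: Frank (91.56)

ANSWER: Frank


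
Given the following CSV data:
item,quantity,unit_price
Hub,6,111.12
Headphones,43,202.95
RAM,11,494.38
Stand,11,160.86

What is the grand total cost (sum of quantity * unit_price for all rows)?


Computing row totals:
  Hub: 6 * 111.12 = 666.72
  Headphones: 43 * 202.95 = 8726.85
  RAM: 11 * 494.38 = 5438.18
  Stand: 11 * 160.86 = 1769.46
Grand total = 666.72 + 8726.85 + 5438.18 + 1769.46 = 16601.21

ANSWER: 16601.21


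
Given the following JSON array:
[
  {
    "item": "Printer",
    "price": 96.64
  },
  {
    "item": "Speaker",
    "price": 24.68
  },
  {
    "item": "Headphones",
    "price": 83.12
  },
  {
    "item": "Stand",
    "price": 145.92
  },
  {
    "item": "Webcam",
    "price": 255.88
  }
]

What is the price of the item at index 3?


Array index 3 -> Stand
price = 145.92

ANSWER: 145.92


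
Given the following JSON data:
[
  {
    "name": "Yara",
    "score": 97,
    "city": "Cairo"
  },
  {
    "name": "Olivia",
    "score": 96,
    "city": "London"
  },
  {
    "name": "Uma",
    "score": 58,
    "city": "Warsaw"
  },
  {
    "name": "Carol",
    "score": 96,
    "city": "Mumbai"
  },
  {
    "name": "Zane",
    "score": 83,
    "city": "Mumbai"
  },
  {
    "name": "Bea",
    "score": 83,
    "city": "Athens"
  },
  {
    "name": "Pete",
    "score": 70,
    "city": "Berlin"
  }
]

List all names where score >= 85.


Filtering records where score >= 85:
  Yara (score=97) -> YES
  Olivia (score=96) -> YES
  Uma (score=58) -> no
  Carol (score=96) -> YES
  Zane (score=83) -> no
  Bea (score=83) -> no
  Pete (score=70) -> no


ANSWER: Yara, Olivia, Carol


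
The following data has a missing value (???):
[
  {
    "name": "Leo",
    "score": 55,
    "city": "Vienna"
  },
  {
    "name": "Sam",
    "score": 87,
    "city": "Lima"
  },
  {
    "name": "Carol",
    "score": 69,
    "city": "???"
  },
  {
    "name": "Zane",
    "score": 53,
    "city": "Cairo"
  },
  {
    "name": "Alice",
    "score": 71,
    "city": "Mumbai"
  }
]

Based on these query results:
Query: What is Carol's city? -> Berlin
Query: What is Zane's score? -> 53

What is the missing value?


The missing value is Carol's city
From query: Carol's city = Berlin

ANSWER: Berlin


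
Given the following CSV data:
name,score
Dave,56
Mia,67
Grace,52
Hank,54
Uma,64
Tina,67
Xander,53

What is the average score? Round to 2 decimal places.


Scores: 56, 67, 52, 54, 64, 67, 53
Sum = 413
Count = 7
Average = 413 / 7 = 59.00

ANSWER: 59.00


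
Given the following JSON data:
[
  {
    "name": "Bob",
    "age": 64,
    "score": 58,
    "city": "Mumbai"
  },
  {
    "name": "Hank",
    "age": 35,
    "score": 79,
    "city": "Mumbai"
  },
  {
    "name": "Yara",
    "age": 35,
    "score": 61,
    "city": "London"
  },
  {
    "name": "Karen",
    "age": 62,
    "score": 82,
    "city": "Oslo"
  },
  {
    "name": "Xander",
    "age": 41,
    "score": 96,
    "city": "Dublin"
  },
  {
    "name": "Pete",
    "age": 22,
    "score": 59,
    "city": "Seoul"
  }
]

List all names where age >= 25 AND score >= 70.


Checking both conditions:
  Bob (age=64, score=58) -> no
  Hank (age=35, score=79) -> YES
  Yara (age=35, score=61) -> no
  Karen (age=62, score=82) -> YES
  Xander (age=41, score=96) -> YES
  Pete (age=22, score=59) -> no


ANSWER: Hank, Karen, Xander
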